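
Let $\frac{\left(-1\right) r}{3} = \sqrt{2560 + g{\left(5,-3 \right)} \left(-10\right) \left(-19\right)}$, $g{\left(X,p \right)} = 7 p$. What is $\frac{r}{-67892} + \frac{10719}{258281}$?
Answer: $\frac{10719}{258281} + \frac{3 i \sqrt{1430}}{67892} \approx 0.041501 + 0.001671 i$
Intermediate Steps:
$r = - 3 i \sqrt{1430}$ ($r = - 3 \sqrt{2560 + 7 \left(-3\right) \left(-10\right) \left(-19\right)} = - 3 \sqrt{2560 + \left(-21\right) \left(-10\right) \left(-19\right)} = - 3 \sqrt{2560 + 210 \left(-19\right)} = - 3 \sqrt{2560 - 3990} = - 3 \sqrt{-1430} = - 3 i \sqrt{1430} \approx - 113.45 i$)
$\frac{r}{-67892} + \frac{10719}{258281} = \frac{\left(-3\right) i \sqrt{1430}}{-67892} + \frac{10719}{258281} = - 3 i \sqrt{1430} \left(- \frac{1}{67892}\right) + 10719 \cdot \frac{1}{258281} = \frac{3 i \sqrt{1430}}{67892} + \frac{10719}{258281} = \frac{10719}{258281} + \frac{3 i \sqrt{1430}}{67892}$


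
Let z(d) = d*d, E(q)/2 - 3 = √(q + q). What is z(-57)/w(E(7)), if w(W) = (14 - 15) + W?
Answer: -16245/31 + 6498*√14/31 ≈ 260.27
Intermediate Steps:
E(q) = 6 + 2*√2*√q (E(q) = 6 + 2*√(q + q) = 6 + 2*√(2*q) = 6 + 2*(√2*√q) = 6 + 2*√2*√q)
w(W) = -1 + W
z(d) = d²
z(-57)/w(E(7)) = (-57)²/(-1 + (6 + 2*√2*√7)) = 3249/(-1 + (6 + 2*√14)) = 3249/(5 + 2*√14)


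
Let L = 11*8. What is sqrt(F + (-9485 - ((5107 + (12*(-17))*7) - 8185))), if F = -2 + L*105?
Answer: sqrt(4259) ≈ 65.261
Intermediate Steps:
L = 88
F = 9238 (F = -2 + 88*105 = -2 + 9240 = 9238)
sqrt(F + (-9485 - ((5107 + (12*(-17))*7) - 8185))) = sqrt(9238 + (-9485 - ((5107 + (12*(-17))*7) - 8185))) = sqrt(9238 + (-9485 - ((5107 - 204*7) - 8185))) = sqrt(9238 + (-9485 - ((5107 - 1428) - 8185))) = sqrt(9238 + (-9485 - (3679 - 8185))) = sqrt(9238 + (-9485 - 1*(-4506))) = sqrt(9238 + (-9485 + 4506)) = sqrt(9238 - 4979) = sqrt(4259)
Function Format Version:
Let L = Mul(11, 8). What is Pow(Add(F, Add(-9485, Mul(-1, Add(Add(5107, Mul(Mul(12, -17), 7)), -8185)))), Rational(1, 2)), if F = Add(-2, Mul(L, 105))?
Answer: Pow(4259, Rational(1, 2)) ≈ 65.261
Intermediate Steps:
L = 88
F = 9238 (F = Add(-2, Mul(88, 105)) = Add(-2, 9240) = 9238)
Pow(Add(F, Add(-9485, Mul(-1, Add(Add(5107, Mul(Mul(12, -17), 7)), -8185)))), Rational(1, 2)) = Pow(Add(9238, Add(-9485, Mul(-1, Add(Add(5107, Mul(Mul(12, -17), 7)), -8185)))), Rational(1, 2)) = Pow(Add(9238, Add(-9485, Mul(-1, Add(Add(5107, Mul(-204, 7)), -8185)))), Rational(1, 2)) = Pow(Add(9238, Add(-9485, Mul(-1, Add(Add(5107, -1428), -8185)))), Rational(1, 2)) = Pow(Add(9238, Add(-9485, Mul(-1, Add(3679, -8185)))), Rational(1, 2)) = Pow(Add(9238, Add(-9485, Mul(-1, -4506))), Rational(1, 2)) = Pow(Add(9238, Add(-9485, 4506)), Rational(1, 2)) = Pow(Add(9238, -4979), Rational(1, 2)) = Pow(4259, Rational(1, 2))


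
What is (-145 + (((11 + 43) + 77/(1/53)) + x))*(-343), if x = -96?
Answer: -1335642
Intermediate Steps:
(-145 + (((11 + 43) + 77/(1/53)) + x))*(-343) = (-145 + (((11 + 43) + 77/(1/53)) - 96))*(-343) = (-145 + ((54 + 77/(1/53)) - 96))*(-343) = (-145 + ((54 + 77*53) - 96))*(-343) = (-145 + ((54 + 4081) - 96))*(-343) = (-145 + (4135 - 96))*(-343) = (-145 + 4039)*(-343) = 3894*(-343) = -1335642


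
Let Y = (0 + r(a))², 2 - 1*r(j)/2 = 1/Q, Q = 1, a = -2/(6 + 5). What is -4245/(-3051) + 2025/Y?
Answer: 2065085/4068 ≈ 507.64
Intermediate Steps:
a = -2/11 ≈ -0.18182
r(j) = 2 (r(j) = 4 - 2/1 = 4 - 2*1 = 4 - 2 = 2)
Y = 4 (Y = (0 + 2)² = 2² = 4)
-4245/(-3051) + 2025/Y = -4245/(-3051) + 2025/4 = -4245*(-1/3051) + 2025*(¼) = 1415/1017 + 2025/4 = 2065085/4068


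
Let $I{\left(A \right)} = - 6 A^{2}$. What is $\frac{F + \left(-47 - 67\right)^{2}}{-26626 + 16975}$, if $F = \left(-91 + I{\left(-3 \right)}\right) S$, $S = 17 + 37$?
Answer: $- \frac{1722}{3217} \approx -0.53528$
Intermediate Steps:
$S = 54$
$F = -7830$ ($F = \left(-91 - 6 \left(-3\right)^{2}\right) 54 = \left(-91 - 54\right) 54 = \left(-145\right) 54 = -7830$)
$\frac{F + \left(-47 - 67\right)^{2}}{-26626 + 16975} = \frac{-7830 + \left(-47 - 67\right)^{2}}{-26626 + 16975} = \frac{-7830 + \left(-114\right)^{2}}{-9651} = \left(-7830 + 12996\right) \left(- \frac{1}{9651}\right) = 5166 \left(- \frac{1}{9651}\right) = - \frac{1722}{3217}$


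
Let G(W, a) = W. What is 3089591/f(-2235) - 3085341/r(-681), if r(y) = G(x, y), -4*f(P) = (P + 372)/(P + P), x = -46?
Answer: -36744620513/1242 ≈ -2.9585e+7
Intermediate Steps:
f(P) = -(372 + P)/(8*P) (f(P) = -(P + 372)/(4*(P + P)) = -(372 + P)/(4*(2*P)) = -(372 + P)*1/(2*P)/4 = -(372 + P)/(8*P))
r(y) = -46
3089591/f(-2235) - 3085341/r(-681) = 3089591/(((1/8)*(-372 - 1*(-2235))/(-2235))) - 3085341/(-46) = 3089591/(((1/8)*(-1/2235)*(-372 + 2235))) - 3085341*(-1/46) = 3089591/(((1/8)*(-1/2235)*1863)) + 3085341/46 = 3089591/(-621/5960) + 3085341/46 = 3089591*(-5960/621) + 3085341/46 = -18413962360/621 + 3085341/46 = -36744620513/1242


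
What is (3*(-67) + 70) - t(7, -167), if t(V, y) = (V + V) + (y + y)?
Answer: 189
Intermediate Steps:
t(V, y) = 2*V + 2*y
(3*(-67) + 70) - t(7, -167) = (3*(-67) + 70) - (2*7 + 2*(-167)) = (-201 + 70) - (14 - 334) = -131 - 1*(-320) = -131 + 320 = 189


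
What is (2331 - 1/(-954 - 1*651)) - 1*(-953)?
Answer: 5270821/1605 ≈ 3284.0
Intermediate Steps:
(2331 - 1/(-954 - 1*651)) - 1*(-953) = (2331 - 1/(-954 - 651)) + 953 = (2331 - 1/(-1605)) + 953 = (2331 - 1*(-1/1605)) + 953 = (2331 + 1/1605) + 953 = 3741256/1605 + 953 = 5270821/1605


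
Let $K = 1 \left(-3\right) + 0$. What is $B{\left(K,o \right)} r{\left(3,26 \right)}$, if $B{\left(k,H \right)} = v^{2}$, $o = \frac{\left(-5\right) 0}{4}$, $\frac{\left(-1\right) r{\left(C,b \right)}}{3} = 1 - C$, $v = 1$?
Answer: $6$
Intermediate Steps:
$r{\left(C,b \right)} = -3 + 3 C$ ($r{\left(C,b \right)} = - 3 \left(1 - C\right) = -3 + 3 C$)
$K = -3$ ($K = -3 + 0 = -3$)
$o = 0$ ($o = 0 \cdot \frac{1}{4} = 0$)
$B{\left(k,H \right)} = 1$ ($B{\left(k,H \right)} = 1^{2} = 1$)
$B{\left(K,o \right)} r{\left(3,26 \right)} = 1 \left(-3 + 3 \cdot 3\right) = 1 \left(-3 + 9\right) = 1 \cdot 6 = 6$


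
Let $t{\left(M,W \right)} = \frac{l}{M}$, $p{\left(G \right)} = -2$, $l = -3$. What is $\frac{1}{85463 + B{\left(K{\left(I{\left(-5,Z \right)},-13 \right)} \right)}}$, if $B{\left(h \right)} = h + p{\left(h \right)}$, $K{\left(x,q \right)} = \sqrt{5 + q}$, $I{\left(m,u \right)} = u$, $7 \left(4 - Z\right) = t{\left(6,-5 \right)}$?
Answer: $\frac{85461}{7303582529} - \frac{2 i \sqrt{2}}{7303582529} \approx 1.1701 \cdot 10^{-5} - 3.8727 \cdot 10^{-10} i$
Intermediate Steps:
$t{\left(M,W \right)} = - \frac{3}{M}$
$Z = \frac{57}{14}$ ($Z = 4 - \frac{\left(-3\right) \frac{1}{6}}{7} = 4 - - \frac{1}{14} = 4 + \frac{1}{14} = \frac{57}{14} \approx 4.0714$)
$B{\left(h \right)} = -2 + h$ ($B{\left(h \right)} = h - 2 = -2 + h$)
$\frac{1}{85463 + B{\left(K{\left(I{\left(-5,Z \right)},-13 \right)} \right)}} = \frac{1}{85463 - \left(2 - \sqrt{5 - 13}\right)} = \frac{1}{85463 - \left(2 - \sqrt{-8}\right)} = \frac{1}{85463 - \left(2 - 2 i \sqrt{2}\right)} = \frac{1}{85461 + 2 i \sqrt{2}}$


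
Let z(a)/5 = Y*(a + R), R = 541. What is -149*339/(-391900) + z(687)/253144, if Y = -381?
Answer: -113000098677/12400891700 ≈ -9.1123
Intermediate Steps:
z(a) = -1030605 - 1905*a (z(a) = 5*(-381*(a + 541)) = 5*(-381*(541 + a)) = 5*(-206121 - 381*a) = -1030605 - 1905*a)
-149*339/(-391900) + z(687)/253144 = -149*339/(-391900) + (-1030605 - 1905*687)/253144 = -50511*(-1/391900) + (-1030605 - 1308735)*(1/253144) = 50511/391900 - 2339340*1/253144 = 50511/391900 - 584835/63286 = -113000098677/12400891700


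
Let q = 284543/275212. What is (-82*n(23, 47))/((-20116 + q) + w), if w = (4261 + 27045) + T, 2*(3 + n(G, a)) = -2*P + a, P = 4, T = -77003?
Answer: 17731516/862487753 ≈ 0.020559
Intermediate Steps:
n(G, a) = -7 + a/2 (n(G, a) = -3 + (-2*4 + a)/2 = -3 + (-8 + a)/2 = -3 + (-4 + a/2) = -7 + a/2)
w = -45697 (w = (4261 + 27045) - 77003 = 31306 - 77003 = -45697)
q = 40649/39316 (q = 284543*(1/275212) = 40649/39316 ≈ 1.0339)
(-82*n(23, 47))/((-20116 + q) + w) = (-82*(-7 + (½)*47))/((-20116 + 40649/39316) - 45697) = (-82*(-7 + 47/2))/(-790840007/39316 - 45697) = (-82*33/2)/(-2587463259/39316) = -1353*(-39316/2587463259) = 17731516/862487753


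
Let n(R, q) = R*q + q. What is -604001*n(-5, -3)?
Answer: -7248012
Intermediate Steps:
n(R, q) = q + R*q
-604001*n(-5, -3) = -(-1812003)*(1 - 5) = -(-1812003)*(-4) = -604001*12 = -7248012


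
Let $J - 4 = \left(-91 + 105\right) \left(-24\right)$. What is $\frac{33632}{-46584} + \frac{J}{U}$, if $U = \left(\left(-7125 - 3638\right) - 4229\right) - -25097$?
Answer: $- \frac{44414656}{58841415} \approx -0.75482$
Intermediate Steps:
$J = -332$ ($J = 4 + \left(-91 + 105\right) \left(-24\right) = 4 + 14 \left(-24\right) = 4 - 336 = -332$)
$U = 10105$ ($U = \left(-10763 - 4229\right) + 25097 = -14992 + 25097 = 10105$)
$\frac{33632}{-46584} + \frac{J}{U} = \frac{33632}{-46584} - \frac{332}{10105} = 33632 \left(- \frac{1}{46584}\right) - \frac{332}{10105} = - \frac{4204}{5823} - \frac{332}{10105} = - \frac{44414656}{58841415}$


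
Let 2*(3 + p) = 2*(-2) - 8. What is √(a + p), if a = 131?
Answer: √122 ≈ 11.045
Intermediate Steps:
p = -9 (p = -3 + (2*(-2) - 8)/2 = -3 + (-4 - 8)/2 = -3 + (½)*(-12) = -3 - 6 = -9)
√(a + p) = √(131 - 9) = √122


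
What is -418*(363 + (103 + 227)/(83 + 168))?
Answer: -38223174/251 ≈ -1.5228e+5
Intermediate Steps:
-418*(363 + (103 + 227)/(83 + 168)) = -418*(363 + 330/251) = -418*91443/251 = -38223174/251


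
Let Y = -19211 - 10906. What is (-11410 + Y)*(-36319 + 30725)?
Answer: 232302038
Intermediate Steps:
Y = -30117
(-11410 + Y)*(-36319 + 30725) = (-11410 - 30117)*(-36319 + 30725) = -41527*(-5594) = 232302038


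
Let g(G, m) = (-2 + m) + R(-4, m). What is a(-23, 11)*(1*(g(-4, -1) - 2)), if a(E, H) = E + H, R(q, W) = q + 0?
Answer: 108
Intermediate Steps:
R(q, W) = q
g(G, m) = -6 + m (g(G, m) = (-2 + m) - 4 = -6 + m)
a(-23, 11)*(1*(g(-4, -1) - 2)) = (-23 + 11)*(1*((-6 - 1) - 2)) = -12*(-7 - 2) = -12*(-9) = 108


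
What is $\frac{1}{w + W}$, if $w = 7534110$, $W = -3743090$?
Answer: $\frac{1}{3791020} \approx 2.6378 \cdot 10^{-7}$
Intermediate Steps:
$\frac{1}{w + W} = \frac{1}{7534110 - 3743090} = \frac{1}{3791020}$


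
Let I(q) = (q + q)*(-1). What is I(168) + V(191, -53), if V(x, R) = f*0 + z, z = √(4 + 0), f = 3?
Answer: -334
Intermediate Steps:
z = 2 (z = √4 = 2)
V(x, R) = 2 (V(x, R) = 3*0 + 2 = 0 + 2 = 2)
I(q) = -2*q (I(q) = (2*q)*(-1) = -2*q)
I(168) + V(191, -53) = -2*168 + 2 = -336 + 2 = -334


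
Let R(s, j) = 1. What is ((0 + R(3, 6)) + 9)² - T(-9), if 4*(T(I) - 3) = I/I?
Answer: 387/4 ≈ 96.750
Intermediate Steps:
T(I) = 13/4 (T(I) = 3 + (I/I)/4 = 3 + (¼)*1 = 3 + ¼ = 13/4)
((0 + R(3, 6)) + 9)² - T(-9) = ((0 + 1) + 9)² - 1*13/4 = (1 + 9)² - 13/4 = 10² - 13/4 = 100 - 13/4 = 387/4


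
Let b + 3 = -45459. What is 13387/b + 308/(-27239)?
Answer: -378650789/1238339418 ≈ -0.30577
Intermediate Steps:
b = -45462 (b = -3 - 45459 = -45462)
13387/b + 308/(-27239) = 13387/(-45462) + 308/(-27239) = 13387*(-1/45462) + 308*(-1/27239) = -13387/45462 - 308/27239 = -378650789/1238339418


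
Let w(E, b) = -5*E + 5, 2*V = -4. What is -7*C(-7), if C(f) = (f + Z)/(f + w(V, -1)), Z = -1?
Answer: 7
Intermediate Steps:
V = -2 (V = (1/2)*(-4) = -2)
w(E, b) = 5 - 5*E
C(f) = (-1 + f)/(15 + f) (C(f) = (f - 1)/(f + (5 - 5*(-2))) = (-1 + f)/(f + (5 + 10)) = (-1 + f)/(f + 15) = (-1 + f)/(15 + f))
-7*C(-7) = -7*(-1 - 7)/(15 - 7) = -7*(-8)/8 = -7*(-1) = 7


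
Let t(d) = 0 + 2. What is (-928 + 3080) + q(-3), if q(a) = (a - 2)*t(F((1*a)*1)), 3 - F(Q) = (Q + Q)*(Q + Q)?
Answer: 2142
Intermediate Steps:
F(Q) = 3 - 4*Q**2 (F(Q) = 3 - (Q + Q)*(Q + Q) = 3 - 2*Q*2*Q = 3 - 4*Q**2)
t(d) = 2
q(a) = -4 + 2*a (q(a) = (a - 2)*2 = (-2 + a)*2 = -4 + 2*a)
(-928 + 3080) + q(-3) = (-928 + 3080) + (-4 + 2*(-3)) = 2152 + (-4 - 6) = 2152 - 10 = 2142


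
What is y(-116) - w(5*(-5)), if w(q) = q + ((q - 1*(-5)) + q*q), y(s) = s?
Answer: -696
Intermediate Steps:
w(q) = 5 + q² + 2*q (w(q) = q + ((q + 5) + q²) = q + ((5 + q) + q²) = q + (5 + q + q²) = 5 + q² + 2*q)
y(-116) - w(5*(-5)) = -116 - (5 + (5*(-5))² + 2*(5*(-5))) = -116 - (5 + (-25)² + 2*(-25)) = -116 - (5 + 625 - 50) = -116 - 1*580 = -116 - 580 = -696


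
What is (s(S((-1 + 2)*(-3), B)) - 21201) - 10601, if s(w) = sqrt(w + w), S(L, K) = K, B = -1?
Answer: -31802 + I*sqrt(2) ≈ -31802.0 + 1.4142*I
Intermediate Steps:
s(w) = sqrt(2)*sqrt(w) (s(w) = sqrt(2*w) = sqrt(2)*sqrt(w))
(s(S((-1 + 2)*(-3), B)) - 21201) - 10601 = (sqrt(2)*sqrt(-1) - 21201) - 10601 = (sqrt(2)*I - 21201) - 10601 = (I*sqrt(2) - 21201) - 10601 = (-21201 + I*sqrt(2)) - 10601 = -31802 + I*sqrt(2)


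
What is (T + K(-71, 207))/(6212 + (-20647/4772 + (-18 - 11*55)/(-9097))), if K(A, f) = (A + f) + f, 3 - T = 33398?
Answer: -1434816537968/269483558605 ≈ -5.3243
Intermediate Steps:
T = -33395 (T = 3 - 1*33398 = 3 - 33398 = -33395)
K(A, f) = A + 2*f
(T + K(-71, 207))/(6212 + (-20647/4772 + (-18 - 11*55)/(-9097))) = (-33395 + (-71 + 2*207))/(6212 + (-20647/4772 + (-18 - 11*55)/(-9097))) = (-33395 + (-71 + 414))/(6212 + (-20647*1/4772 + (-18 - 605)*(-1/9097))) = (-33395 + 343)/(6212 + (-20647/4772 - 623*(-1/9097))) = -33052/(6212 + (-20647/4772 + 623/9097)) = -33052/(6212 - 184852803/43410884) = -33052/269483558605/43410884 = -33052*43410884/269483558605 = -1434816537968/269483558605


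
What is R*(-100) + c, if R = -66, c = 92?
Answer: 6692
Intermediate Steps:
R*(-100) + c = -66*(-100) + 92 = 6600 + 92 = 6692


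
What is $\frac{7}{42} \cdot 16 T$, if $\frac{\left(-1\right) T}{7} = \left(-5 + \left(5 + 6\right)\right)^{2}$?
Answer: $-672$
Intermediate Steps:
$T = -252$ ($T = - 7 \left(-5 + \left(5 + 6\right)\right)^{2} = - 7 \left(-5 + 11\right)^{2} = - 7 \cdot 6^{2} = \left(-7\right) 36 = -252$)
$\frac{7}{42} \cdot 16 T = \frac{7}{42} \cdot 16 \left(-252\right) = 7 \cdot \frac{1}{42} \cdot 16 \left(-252\right) = \frac{1}{6} \cdot 16 \left(-252\right) = \frac{8}{3} \left(-252\right) = -672$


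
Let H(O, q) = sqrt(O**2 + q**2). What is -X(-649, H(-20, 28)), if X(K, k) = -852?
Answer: 852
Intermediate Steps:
-X(-649, H(-20, 28)) = -1*(-852) = 852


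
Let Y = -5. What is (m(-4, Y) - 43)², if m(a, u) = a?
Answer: 2209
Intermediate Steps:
(m(-4, Y) - 43)² = (-4 - 43)² = (-47)² = 2209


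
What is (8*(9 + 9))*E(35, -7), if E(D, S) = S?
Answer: -1008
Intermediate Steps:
(8*(9 + 9))*E(35, -7) = (8*(9 + 9))*(-7) = (8*18)*(-7) = 144*(-7) = -1008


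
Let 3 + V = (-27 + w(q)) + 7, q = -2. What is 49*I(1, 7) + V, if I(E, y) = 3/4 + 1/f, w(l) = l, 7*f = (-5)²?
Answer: 2547/100 ≈ 25.470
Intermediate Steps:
f = 25/7 (f = (⅐)*(-5)² = (⅐)*25 = 25/7 ≈ 3.5714)
V = -25 (V = -3 + ((-27 - 2) + 7) = -3 + (-29 + 7) = -3 - 22 = -25)
I(E, y) = 103/100 (I(E, y) = 3/4 + 1/(25/7) = 3*(¼) + 1*(7/25) = ¾ + 7/25 = 103/100)
49*I(1, 7) + V = 49*(103/100) - 25 = 5047/100 - 25 = 2547/100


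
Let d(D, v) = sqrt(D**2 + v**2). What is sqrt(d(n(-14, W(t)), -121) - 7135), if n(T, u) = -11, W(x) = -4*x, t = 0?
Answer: sqrt(-7135 + 11*sqrt(122)) ≈ 83.747*I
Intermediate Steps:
sqrt(d(n(-14, W(t)), -121) - 7135) = sqrt(sqrt((-11)**2 + (-121)**2) - 7135) = sqrt(sqrt(121 + 14641) - 7135) = sqrt(sqrt(14762) - 7135) = sqrt(11*sqrt(122) - 7135) = sqrt(-7135 + 11*sqrt(122))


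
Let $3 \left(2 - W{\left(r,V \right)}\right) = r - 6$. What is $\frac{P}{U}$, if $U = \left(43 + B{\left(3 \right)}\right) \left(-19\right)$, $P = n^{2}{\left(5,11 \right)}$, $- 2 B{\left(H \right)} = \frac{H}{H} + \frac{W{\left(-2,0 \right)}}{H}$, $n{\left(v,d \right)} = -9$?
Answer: $- \frac{1458}{14269} \approx -0.10218$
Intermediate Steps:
$W{\left(r,V \right)} = 4 - \frac{r}{3}$ ($W{\left(r,V \right)} = 2 - \frac{r - 6}{3} = 2 - \frac{-6 + r}{3} = 2 - \left(-2 + \frac{r}{3}\right) = 4 - \frac{r}{3}$)
$B{\left(H \right)} = - \frac{1}{2} - \frac{7}{3 H}$ ($B{\left(H \right)} = - \frac{\frac{H}{H} + \frac{4 - - \frac{2}{3}}{H}}{2} = - \frac{1 + \frac{4 + \frac{2}{3}}{H}}{2} = - \frac{1 + \frac{14}{3 H}}{2} = - \frac{1}{2} - \frac{7}{3 H}$)
$P = 81$ ($P = \left(-9\right)^{2} = 81$)
$U = - \frac{14269}{18}$ ($U = \left(43 + \frac{-14 - 9}{6 \cdot 3}\right) \left(-19\right) = \left(43 + \frac{1}{6} \cdot \frac{1}{3} \left(-14 - 9\right)\right) \left(-19\right) = \left(43 + \frac{1}{6} \cdot \frac{1}{3} \left(-23\right)\right) \left(-19\right) = \left(43 - \frac{23}{18}\right) \left(-19\right) = \frac{751}{18} \left(-19\right) = - \frac{14269}{18} \approx -792.72$)
$\frac{P}{U} = \frac{81}{- \frac{14269}{18}} = 81 \left(- \frac{18}{14269}\right) = - \frac{1458}{14269}$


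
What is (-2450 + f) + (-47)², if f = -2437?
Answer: -2678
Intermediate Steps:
(-2450 + f) + (-47)² = (-2450 - 2437) + (-47)² = -4887 + 2209 = -2678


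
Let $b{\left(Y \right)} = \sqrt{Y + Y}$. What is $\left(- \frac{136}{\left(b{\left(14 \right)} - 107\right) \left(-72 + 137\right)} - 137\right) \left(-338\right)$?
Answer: $\frac{2643925778}{57105} - \frac{7072 \sqrt{7}}{57105} \approx 46299.0$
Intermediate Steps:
$b{\left(Y \right)} = \sqrt{2} \sqrt{Y}$ ($b{\left(Y \right)} = \sqrt{2 Y} = \sqrt{2} \sqrt{Y}$)
$\left(- \frac{136}{\left(b{\left(14 \right)} - 107\right) \left(-72 + 137\right)} - 137\right) \left(-338\right) = \left(- \frac{136}{\left(\sqrt{2} \sqrt{14} - 107\right) \left(-72 + 137\right)} - 137\right) \left(-338\right) = \left(- \frac{136}{\left(2 \sqrt{7} - 107\right) 65} - 137\right) \left(-338\right) = \left(- \frac{136}{\left(-107 + 2 \sqrt{7}\right) 65} - 137\right) \left(-338\right) = \left(- \frac{136}{-6955 + 130 \sqrt{7}} - 137\right) \left(-338\right) = \left(-137 - \frac{136}{-6955 + 130 \sqrt{7}}\right) \left(-338\right) = 46306 + \frac{45968}{-6955 + 130 \sqrt{7}}$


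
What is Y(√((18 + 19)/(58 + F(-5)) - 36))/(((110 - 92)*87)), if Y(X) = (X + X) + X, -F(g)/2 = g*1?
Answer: I*√40987/17748 ≈ 0.011407*I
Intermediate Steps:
F(g) = -2*g
Y(X) = 3*X (Y(X) = 2*X + X = 3*X)
Y(√((18 + 19)/(58 + F(-5)) - 36))/(((110 - 92)*87)) = (3*√((18 + 19)/(58 - 2*(-5)) - 36))/(((110 - 92)*87)) = (3*√(37/(58 + 10) - 36))/((18*87)) = (3*√(37/68 - 36))/1566 = (3*√(37*(1/68) - 36))*(1/1566) = (3*√(37/68 - 36))*(1/1566) = (3*√(-2411/68))*(1/1566) = (3*(I*√40987/34))*(1/1566) = (3*I*√40987/34)*(1/1566) = I*√40987/17748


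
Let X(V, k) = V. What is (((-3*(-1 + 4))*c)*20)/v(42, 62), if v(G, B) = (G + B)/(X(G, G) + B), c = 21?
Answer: -3780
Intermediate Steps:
v(G, B) = 1 (v(G, B) = (G + B)/(G + B) = (B + G)/(B + G) = 1)
(((-3*(-1 + 4))*c)*20)/v(42, 62) = ((-3*(-1 + 4)*21)*20)/1 = ((-3*3*21)*20)*1 = (-9*21*20)*1 = -189*20*1 = -3780*1 = -3780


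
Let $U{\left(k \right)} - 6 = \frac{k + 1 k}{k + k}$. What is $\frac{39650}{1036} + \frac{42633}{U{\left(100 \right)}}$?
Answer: $\frac{3174667}{518} \approx 6128.7$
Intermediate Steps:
$U{\left(k \right)} = 7$ ($U{\left(k \right)} = 6 + \frac{k + 1 k}{k + k} = 6 + \frac{k + k}{2 k} = 6 + 2 k \frac{1}{2 k} = 6 + 1 = 7$)
$\frac{39650}{1036} + \frac{42633}{U{\left(100 \right)}} = \frac{39650}{1036} + \frac{42633}{7} = 39650 \cdot \frac{1}{1036} + 42633 \cdot \frac{1}{7} = \frac{19825}{518} + \frac{42633}{7} = \frac{3174667}{518}$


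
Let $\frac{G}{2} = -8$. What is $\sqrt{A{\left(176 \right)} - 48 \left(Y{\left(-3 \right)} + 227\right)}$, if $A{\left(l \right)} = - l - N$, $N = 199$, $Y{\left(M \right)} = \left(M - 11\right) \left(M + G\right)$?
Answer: $3 i \sqrt{2671} \approx 155.05 i$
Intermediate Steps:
$G = -16$ ($G = 2 \left(-8\right) = -16$)
$Y{\left(M \right)} = \left(-16 + M\right) \left(-11 + M\right)$ ($Y{\left(M \right)} = \left(M - 11\right) \left(M - 16\right) = \left(-11 + M\right) \left(-16 + M\right) = \left(-16 + M\right) \left(-11 + M\right)$)
$A{\left(l \right)} = -199 - l$ ($A{\left(l \right)} = - l - 199 = -199 - l$)
$\sqrt{A{\left(176 \right)} - 48 \left(Y{\left(-3 \right)} + 227\right)} = \sqrt{\left(-199 - 176\right) - 48 \left(\left(176 + \left(-3\right)^{2} - -81\right) + 227\right)} = \sqrt{\left(-199 - 176\right) - 48 \left(\left(176 + 9 + 81\right) + 227\right)} = \sqrt{-375 - 48 \left(266 + 227\right)} = \sqrt{-375 - 23664} = \sqrt{-24039} = 3 i \sqrt{2671}$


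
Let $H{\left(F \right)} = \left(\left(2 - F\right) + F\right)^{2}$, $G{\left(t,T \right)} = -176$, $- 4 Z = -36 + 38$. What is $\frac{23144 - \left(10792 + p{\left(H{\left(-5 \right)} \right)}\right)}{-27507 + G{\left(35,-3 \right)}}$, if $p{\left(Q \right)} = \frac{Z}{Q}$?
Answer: $- \frac{98817}{221464} \approx -0.4462$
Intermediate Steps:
$Z = - \frac{1}{2}$ ($Z = - \frac{-36 + 38}{4} = \left(- \frac{1}{4}\right) 2 = - \frac{1}{2} \approx -0.5$)
$H{\left(F \right)} = 4$ ($H{\left(F \right)} = 2^{2} = 4$)
$p{\left(Q \right)} = - \frac{1}{2 Q}$
$\frac{23144 - \left(10792 + p{\left(H{\left(-5 \right)} \right)}\right)}{-27507 + G{\left(35,-3 \right)}} = \frac{23144 - \left(10792 - \frac{1}{2 \cdot 4}\right)}{-27507 - 176} = \frac{23144 - \left(10792 - \frac{1}{8}\right)}{-27683} = \left(23144 - \frac{86335}{8}\right) \left(- \frac{1}{27683}\right) = \frac{98817}{8} \left(- \frac{1}{27683}\right) = - \frac{98817}{221464}$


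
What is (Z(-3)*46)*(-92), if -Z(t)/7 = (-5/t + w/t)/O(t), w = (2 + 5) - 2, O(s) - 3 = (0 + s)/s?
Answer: 0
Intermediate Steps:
O(s) = 4 (O(s) = 3 + (0 + s)/s = 3 + s/s = 3 + 1 = 4)
w = 5 (w = 7 - 2 = 5)
Z(t) = 0 (Z(t) = -7*(-5/t + 5/t)/4 = -0/4 = -7*0 = 0)
(Z(-3)*46)*(-92) = (0*46)*(-92) = 0*(-92) = 0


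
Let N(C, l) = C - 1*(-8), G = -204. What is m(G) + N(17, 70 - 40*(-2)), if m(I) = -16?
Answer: 9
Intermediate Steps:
N(C, l) = 8 + C (N(C, l) = C + 8 = 8 + C)
m(G) + N(17, 70 - 40*(-2)) = -16 + (8 + 17) = -16 + 25 = 9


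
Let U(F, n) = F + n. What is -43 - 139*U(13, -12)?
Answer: -182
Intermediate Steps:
-43 - 139*U(13, -12) = -43 - 139*(13 - 12) = -43 - 139*1 = -43 - 139 = -182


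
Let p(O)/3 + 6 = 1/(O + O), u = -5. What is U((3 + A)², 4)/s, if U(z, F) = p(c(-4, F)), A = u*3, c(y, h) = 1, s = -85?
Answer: 33/170 ≈ 0.19412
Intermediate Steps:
A = -15 (A = -5*3 = -15)
p(O) = -18 + 3/(2*O) (p(O) = -18 + 3/(O + O) = -18 + 3/((2*O)) = -18 + 3*(1/(2*O)) = -18 + 3/(2*O))
U(z, F) = -33/2 (U(z, F) = -18 + (3/2)/1 = -18 + (3/2)*1 = -18 + 3/2 = -33/2)
U((3 + A)², 4)/s = -33/2/(-85) = -1/85*(-33/2) = 33/170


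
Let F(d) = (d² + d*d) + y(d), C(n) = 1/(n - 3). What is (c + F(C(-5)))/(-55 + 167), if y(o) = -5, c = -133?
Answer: -4415/3584 ≈ -1.2319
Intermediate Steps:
C(n) = 1/(-3 + n)
F(d) = -5 + 2*d² (F(d) = (d² + d*d) - 5 = (d² + d²) - 5 = 2*d² - 5 = -5 + 2*d²)
(c + F(C(-5)))/(-55 + 167) = (-133 + (-5 + 2*(1/(-3 - 5))²))/(-55 + 167) = (-133 + (-5 + 2*(1/(-8))²))/112 = (-133 + (-5 + 2*(-⅛)²))*(1/112) = (-133 + (-5 + 2*(1/64)))*(1/112) = (-133 + (-5 + 1/32))*(1/112) = (-133 - 159/32)*(1/112) = -4415/32*1/112 = -4415/3584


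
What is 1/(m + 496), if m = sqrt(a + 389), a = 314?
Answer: 496/245313 - sqrt(703)/245313 ≈ 0.0019138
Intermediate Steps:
m = sqrt(703) (m = sqrt(314 + 389) = sqrt(703) ≈ 26.514)
1/(m + 496) = 1/(sqrt(703) + 496) = 1/(496 + sqrt(703))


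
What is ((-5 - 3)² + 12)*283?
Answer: 21508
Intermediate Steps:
((-5 - 3)² + 12)*283 = ((-8)² + 12)*283 = (64 + 12)*283 = 76*283 = 21508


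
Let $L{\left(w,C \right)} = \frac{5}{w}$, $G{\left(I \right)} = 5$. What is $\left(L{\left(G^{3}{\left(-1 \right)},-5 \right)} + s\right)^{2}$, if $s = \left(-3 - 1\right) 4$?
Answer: $\frac{159201}{625} \approx 254.72$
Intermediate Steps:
$s = -16$ ($s = \left(-4\right) 4 = -16$)
$\left(L{\left(G^{3}{\left(-1 \right)},-5 \right)} + s\right)^{2} = \left(\frac{5}{5^{3}} - 16\right)^{2} = \left(\frac{5}{125} - 16\right)^{2} = \left(5 \cdot \frac{1}{125} - 16\right)^{2} = \left(\frac{1}{25} - 16\right)^{2} = \left(- \frac{399}{25}\right)^{2} = \frac{159201}{625}$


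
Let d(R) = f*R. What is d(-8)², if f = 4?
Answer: 1024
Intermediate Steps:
d(R) = 4*R
d(-8)² = (4*(-8))² = (-32)² = 1024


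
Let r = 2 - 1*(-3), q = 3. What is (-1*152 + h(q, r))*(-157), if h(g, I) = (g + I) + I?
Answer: 21823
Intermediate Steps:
r = 5 (r = 2 + 3 = 5)
h(g, I) = g + 2*I (h(g, I) = (I + g) + I = g + 2*I)
(-1*152 + h(q, r))*(-157) = (-1*152 + (3 + 2*5))*(-157) = (-152 + (3 + 10))*(-157) = (-152 + 13)*(-157) = -139*(-157) = 21823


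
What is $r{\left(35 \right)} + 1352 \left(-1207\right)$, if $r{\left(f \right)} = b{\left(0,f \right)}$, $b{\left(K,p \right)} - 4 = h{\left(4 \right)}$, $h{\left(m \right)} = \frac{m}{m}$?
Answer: $-1631859$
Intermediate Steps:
$h{\left(m \right)} = 1$
$b{\left(K,p \right)} = 5$ ($b{\left(K,p \right)} = 4 + 1 = 5$)
$r{\left(f \right)} = 5$
$r{\left(35 \right)} + 1352 \left(-1207\right) = 5 + 1352 \left(-1207\right) = 5 - 1631864 = -1631859$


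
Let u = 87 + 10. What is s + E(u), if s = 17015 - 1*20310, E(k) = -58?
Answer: -3353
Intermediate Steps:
u = 97
s = -3295 (s = 17015 - 20310 = -3295)
s + E(u) = -3295 - 58 = -3353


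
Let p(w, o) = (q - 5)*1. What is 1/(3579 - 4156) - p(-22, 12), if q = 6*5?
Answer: -14426/577 ≈ -25.002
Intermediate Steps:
q = 30
p(w, o) = 25 (p(w, o) = (30 - 5)*1 = 25*1 = 25)
1/(3579 - 4156) - p(-22, 12) = 1/(3579 - 4156) - 1*25 = 1/(-577) - 25 = -1/577 - 25 = -14426/577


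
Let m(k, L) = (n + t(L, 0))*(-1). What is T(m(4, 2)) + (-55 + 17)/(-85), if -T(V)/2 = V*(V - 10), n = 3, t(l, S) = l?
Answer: -12712/85 ≈ -149.55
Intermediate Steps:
m(k, L) = -3 - L (m(k, L) = (3 + L)*(-1) = -3 - L)
T(V) = -2*V*(-10 + V) (T(V) = -2*V*(V - 10) = -2*V*(-10 + V))
T(m(4, 2)) + (-55 + 17)/(-85) = 2*(-3 - 1*2)*(10 - (-3 - 1*2)) + (-55 + 17)/(-85) = 2*(-3 - 2)*(10 - (-3 - 2)) - 1/85*(-38) = 2*(-5)*(10 - 1*(-5)) + 38/85 = 2*(-5)*(10 + 5) + 38/85 = 2*(-5)*15 + 38/85 = -150 + 38/85 = -12712/85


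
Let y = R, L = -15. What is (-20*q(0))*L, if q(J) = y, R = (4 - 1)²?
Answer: 2700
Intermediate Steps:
R = 9 (R = 3² = 9)
y = 9
q(J) = 9
(-20*q(0))*L = -20*9*(-15) = -180*(-15) = 2700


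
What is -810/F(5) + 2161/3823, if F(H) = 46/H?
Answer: -7691872/87929 ≈ -87.478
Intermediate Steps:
-810/F(5) + 2161/3823 = -810/(46/5) + 2161/3823 = -810/(46*(⅕)) + 2161*(1/3823) = -810/46/5 + 2161/3823 = -810*5/46 + 2161/3823 = -2025/23 + 2161/3823 = -7691872/87929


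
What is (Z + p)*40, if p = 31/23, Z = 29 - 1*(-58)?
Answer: 81280/23 ≈ 3533.9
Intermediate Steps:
Z = 87 (Z = 29 + 58 = 87)
p = 31/23 (p = 31*(1/23) = 31/23 ≈ 1.3478)
(Z + p)*40 = (87 + 31/23)*40 = (2032/23)*40 = 81280/23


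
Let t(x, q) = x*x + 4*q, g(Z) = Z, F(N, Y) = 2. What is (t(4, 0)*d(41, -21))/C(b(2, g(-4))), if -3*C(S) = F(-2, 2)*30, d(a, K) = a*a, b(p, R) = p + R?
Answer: -6724/5 ≈ -1344.8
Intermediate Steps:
b(p, R) = R + p
d(a, K) = a**2
C(S) = -20 (C(S) = -2*30/3 = -1/3*60 = -20)
t(x, q) = x**2 + 4*q
(t(4, 0)*d(41, -21))/C(b(2, g(-4))) = ((4**2 + 4*0)*41**2)/(-20) = ((16 + 0)*1681)*(-1/20) = (16*1681)*(-1/20) = 26896*(-1/20) = -6724/5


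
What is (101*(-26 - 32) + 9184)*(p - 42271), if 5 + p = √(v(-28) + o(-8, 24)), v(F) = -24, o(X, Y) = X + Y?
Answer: -140609976 + 6652*I*√2 ≈ -1.4061e+8 + 9407.3*I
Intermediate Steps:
p = -5 + 2*I*√2 (p = -5 + √(-24 + (-8 + 24)) = -5 + √(-24 + 16) = -5 + √(-8) = -5 + 2*I*√2 ≈ -5.0 + 2.8284*I)
(101*(-26 - 32) + 9184)*(p - 42271) = (101*(-26 - 32) + 9184)*((-5 + 2*I*√2) - 42271) = (101*(-58) + 9184)*(-42276 + 2*I*√2) = (-5858 + 9184)*(-42276 + 2*I*√2) = 3326*(-42276 + 2*I*√2) = -140609976 + 6652*I*√2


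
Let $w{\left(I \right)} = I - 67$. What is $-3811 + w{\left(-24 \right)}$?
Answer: $-3902$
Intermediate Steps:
$w{\left(I \right)} = -67 + I$
$-3811 + w{\left(-24 \right)} = -3811 - 91 = -3902$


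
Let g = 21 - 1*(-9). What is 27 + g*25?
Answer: 777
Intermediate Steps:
g = 30 (g = 21 + 9 = 30)
27 + g*25 = 27 + 30*25 = 27 + 750 = 777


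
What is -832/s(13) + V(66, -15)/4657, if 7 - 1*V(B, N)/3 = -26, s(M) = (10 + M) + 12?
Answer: -3871159/162995 ≈ -23.750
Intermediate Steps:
s(M) = 22 + M
V(B, N) = 99 (V(B, N) = 21 - 3*(-26) = 21 + 78 = 99)
-832/s(13) + V(66, -15)/4657 = -832/(22 + 13) + 99/4657 = -832/35 + 99*(1/4657) = -832*1/35 + 99/4657 = -832/35 + 99/4657 = -3871159/162995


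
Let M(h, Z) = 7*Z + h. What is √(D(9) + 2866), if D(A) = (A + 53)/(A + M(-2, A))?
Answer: 3*√390215/35 ≈ 53.543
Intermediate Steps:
M(h, Z) = h + 7*Z
D(A) = (53 + A)/(-2 + 8*A) (D(A) = (A + 53)/(A + (-2 + 7*A)) = (53 + A)/(-2 + 8*A))
√(D(9) + 2866) = √((53 + 9)/(2*(-1 + 4*9)) + 2866) = √((½)*62/(-1 + 36) + 2866) = √((½)*62/35 + 2866) = √((½)*(1/35)*62 + 2866) = √(31/35 + 2866) = √(100341/35) = 3*√390215/35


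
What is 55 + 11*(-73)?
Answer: -748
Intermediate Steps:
55 + 11*(-73) = 55 - 803 = -748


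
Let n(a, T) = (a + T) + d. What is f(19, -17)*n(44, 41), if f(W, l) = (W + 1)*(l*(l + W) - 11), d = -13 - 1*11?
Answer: -54900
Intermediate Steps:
d = -24 (d = -13 - 11 = -24)
n(a, T) = -24 + T + a (n(a, T) = (a + T) - 24 = (T + a) - 24 = -24 + T + a)
f(W, l) = (1 + W)*(-11 + l*(W + l)) (f(W, l) = (1 + W)*(l*(W + l) - 11) = (1 + W)*(-11 + l*(W + l)))
f(19, -17)*n(44, 41) = (-11 + (-17)**2 - 11*19 + 19*(-17) + 19*(-17)**2 - 17*19**2)*(-24 + 41 + 44) = (-11 + 289 - 209 - 323 + 19*289 - 17*361)*61 = (-11 + 289 - 209 - 323 + 5491 - 6137)*61 = -900*61 = -54900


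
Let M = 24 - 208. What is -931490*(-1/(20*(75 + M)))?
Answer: -93149/218 ≈ -427.29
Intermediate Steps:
M = -184
-931490*(-1/(20*(75 + M))) = -931490*(-1/(20*(75 - 184))) = -931490/((-109*(-20))) = -931490/2180 = -931490*1/2180 = -93149/218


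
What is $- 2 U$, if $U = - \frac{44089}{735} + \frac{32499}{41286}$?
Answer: $\frac{85541509}{722505} \approx 118.4$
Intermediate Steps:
$U = - \frac{85541509}{1445010}$ ($U = \left(-44089\right) \frac{1}{735} + 32499 \cdot \frac{1}{41286} = - \frac{44089}{735} + \frac{10833}{13762} = - \frac{85541509}{1445010} \approx -59.198$)
$- 2 U = \left(-2\right) \left(- \frac{85541509}{1445010}\right) = \frac{85541509}{722505}$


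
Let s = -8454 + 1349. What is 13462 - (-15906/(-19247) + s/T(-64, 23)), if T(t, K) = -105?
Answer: 773354483/57741 ≈ 13394.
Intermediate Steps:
s = -7105
13462 - (-15906/(-19247) + s/T(-64, 23)) = 13462 - (-15906/(-19247) - 7105/(-105)) = 13462 - (-15906*(-1/19247) - 7105*(-1/105)) = 13462 - (15906/19247 + 203/3) = 13462 - 1*3954859/57741 = 13462 - 3954859/57741 = 773354483/57741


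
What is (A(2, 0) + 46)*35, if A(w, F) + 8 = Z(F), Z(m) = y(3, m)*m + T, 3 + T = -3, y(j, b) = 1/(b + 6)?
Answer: 1120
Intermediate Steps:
y(j, b) = 1/(6 + b)
T = -6 (T = -3 - 3 = -6)
Z(m) = -6 + m/(6 + m) (Z(m) = m/(6 + m) - 6 = -6 + m/(6 + m))
A(w, F) = -8 + (-36 - 5*F)/(6 + F)
(A(2, 0) + 46)*35 = ((-84 - 13*0)/(6 + 0) + 46)*35 = ((-84 + 0)/6 + 46)*35 = ((1/6)*(-84) + 46)*35 = (-14 + 46)*35 = 32*35 = 1120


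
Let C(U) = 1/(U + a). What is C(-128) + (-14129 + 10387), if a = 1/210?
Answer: -100581428/26879 ≈ -3742.0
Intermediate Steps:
a = 1/210 ≈ 0.0047619
C(U) = 1/(1/210 + U) (C(U) = 1/(U + 1/210) = 1/(1/210 + U))
C(-128) + (-14129 + 10387) = 210/(1 + 210*(-128)) + (-14129 + 10387) = 210/(1 - 26880) - 3742 = 210/(-26879) - 3742 = 210*(-1/26879) - 3742 = -210/26879 - 3742 = -100581428/26879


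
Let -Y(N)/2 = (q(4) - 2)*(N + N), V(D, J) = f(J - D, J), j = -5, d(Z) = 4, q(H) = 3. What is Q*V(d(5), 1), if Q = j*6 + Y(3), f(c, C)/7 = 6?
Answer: -1764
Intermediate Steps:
f(c, C) = 42 (f(c, C) = 7*6 = 42)
V(D, J) = 42
Y(N) = -4*N (Y(N) = -2*(3 - 2)*(N + N) = -2*2*N = -4*N)
Q = -42 (Q = -5*6 - 4*3 = -30 - 12 = -42)
Q*V(d(5), 1) = -42*42 = -1764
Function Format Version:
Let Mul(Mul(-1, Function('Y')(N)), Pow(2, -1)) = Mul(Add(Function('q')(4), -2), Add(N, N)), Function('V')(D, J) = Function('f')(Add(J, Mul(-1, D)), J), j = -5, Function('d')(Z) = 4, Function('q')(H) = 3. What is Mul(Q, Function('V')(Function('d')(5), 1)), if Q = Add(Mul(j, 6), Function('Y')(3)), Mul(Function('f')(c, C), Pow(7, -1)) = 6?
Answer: -1764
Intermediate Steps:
Function('f')(c, C) = 42 (Function('f')(c, C) = Mul(7, 6) = 42)
Function('V')(D, J) = 42
Function('Y')(N) = Mul(-4, N) (Function('Y')(N) = Mul(-2, Mul(Add(3, -2), Add(N, N))) = Mul(-2, Mul(1, Mul(2, N))) = Mul(-2, Mul(2, N)) = Mul(-4, N))
Q = -42 (Q = Add(Mul(-5, 6), Mul(-4, 3)) = Add(-30, -12) = -42)
Mul(Q, Function('V')(Function('d')(5), 1)) = Mul(-42, 42) = -1764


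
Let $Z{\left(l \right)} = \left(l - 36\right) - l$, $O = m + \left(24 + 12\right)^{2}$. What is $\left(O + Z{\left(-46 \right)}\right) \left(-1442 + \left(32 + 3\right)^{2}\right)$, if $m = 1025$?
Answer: $-495845$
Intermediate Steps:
$O = 2321$ ($O = 1025 + \left(24 + 12\right)^{2} = 1025 + 36^{2} = 1025 + 1296 = 2321$)
$Z{\left(l \right)} = -36$ ($Z{\left(l \right)} = \left(l - 36\right) - l = \left(-36 + l\right) - l = -36$)
$\left(O + Z{\left(-46 \right)}\right) \left(-1442 + \left(32 + 3\right)^{2}\right) = \left(2321 - 36\right) \left(-1442 + \left(32 + 3\right)^{2}\right) = 2285 \left(-1442 + 35^{2}\right) = 2285 \left(-1442 + 1225\right) = 2285 \left(-217\right) = -495845$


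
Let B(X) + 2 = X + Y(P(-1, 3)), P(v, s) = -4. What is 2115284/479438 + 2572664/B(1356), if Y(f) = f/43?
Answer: 13290190391422/6977980371 ≈ 1904.6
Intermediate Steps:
Y(f) = f/43 (Y(f) = f*(1/43) = f/43)
B(X) = -90/43 + X (B(X) = -2 + (X + (1/43)*(-4)) = -2 + (X - 4/43) = -2 + (-4/43 + X) = -90/43 + X)
2115284/479438 + 2572664/B(1356) = 2115284/479438 + 2572664/(-90/43 + 1356) = 2115284*(1/479438) + 2572664/(58218/43) = 1057642/239719 + 2572664*(43/58218) = 1057642/239719 + 55312276/29109 = 13290190391422/6977980371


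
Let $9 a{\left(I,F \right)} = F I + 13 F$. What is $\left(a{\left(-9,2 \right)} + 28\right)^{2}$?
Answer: $\frac{67600}{81} \approx 834.57$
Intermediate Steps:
$a{\left(I,F \right)} = \frac{13 F}{9} + \frac{F I}{9}$ ($a{\left(I,F \right)} = \frac{F I + 13 F}{9} = \frac{13 F + F I}{9} = \frac{13 F}{9} + \frac{F I}{9}$)
$\left(a{\left(-9,2 \right)} + 28\right)^{2} = \left(\frac{1}{9} \cdot 2 \left(13 - 9\right) + 28\right)^{2} = \left(\frac{1}{9} \cdot 2 \cdot 4 + 28\right)^{2} = \left(\frac{8}{9} + 28\right)^{2} = \left(\frac{260}{9}\right)^{2} = \frac{67600}{81}$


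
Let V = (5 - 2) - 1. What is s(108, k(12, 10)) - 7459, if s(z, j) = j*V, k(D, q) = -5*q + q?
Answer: -7539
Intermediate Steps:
V = 2 (V = 3 - 1 = 2)
k(D, q) = -4*q
s(z, j) = 2*j (s(z, j) = j*2 = 2*j)
s(108, k(12, 10)) - 7459 = 2*(-4*10) - 7459 = 2*(-40) - 7459 = -80 - 7459 = -7539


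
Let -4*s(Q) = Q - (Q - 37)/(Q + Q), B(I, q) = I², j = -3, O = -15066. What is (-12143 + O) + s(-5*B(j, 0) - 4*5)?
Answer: -1767516/65 ≈ -27193.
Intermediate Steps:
s(Q) = -Q/4 + (-37 + Q)/(8*Q) (s(Q) = -(Q - (Q - 37)/(Q + Q))/4 = -(Q - (-37 + Q)/(2*Q))/4 = -Q/4 + (-37 + Q)/(8*Q))
(-12143 + O) + s(-5*B(j, 0) - 4*5) = (-12143 - 15066) + (-37 + (-5*(-3)² - 4*5) - 2*(-5*(-3)² - 4*5)²)/(8*(-5*(-3)² - 4*5)) = -27209 + (-37 + (-5*9 - 20) - 2*(-5*9 - 20)²)/(8*(-5*9 - 20)) = -27209 + (-37 + (-45 - 20) - 2*(-45 - 20)²)/(8*(-45 - 20)) = -27209 + (⅛)*(-37 - 65 - 2*(-65)²)/(-65) = -27209 + (⅛)*(-1/65)*(-37 - 65 - 2*4225) = -27209 + (⅛)*(-1/65)*(-37 - 65 - 8450) = -27209 + (⅛)*(-1/65)*(-8552) = -27209 + 1069/65 = -1767516/65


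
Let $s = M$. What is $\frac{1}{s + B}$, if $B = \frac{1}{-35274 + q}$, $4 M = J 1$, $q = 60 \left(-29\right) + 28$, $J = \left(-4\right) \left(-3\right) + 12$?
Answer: $\frac{36986}{221915} \approx 0.16667$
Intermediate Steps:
$J = 24$ ($J = 12 + 12 = 24$)
$q = -1712$ ($q = -1740 + 28 = -1712$)
$M = 6$ ($M = \frac{24 \cdot 1}{4} = \frac{1}{4} \cdot 24 = 6$)
$s = 6$
$B = - \frac{1}{36986}$ ($B = \frac{1}{-35274 - 1712} = \frac{1}{-36986} = - \frac{1}{36986} \approx -2.7037 \cdot 10^{-5}$)
$\frac{1}{s + B} = \frac{1}{6 - \frac{1}{36986}} = \frac{1}{\frac{221915}{36986}} = \frac{36986}{221915}$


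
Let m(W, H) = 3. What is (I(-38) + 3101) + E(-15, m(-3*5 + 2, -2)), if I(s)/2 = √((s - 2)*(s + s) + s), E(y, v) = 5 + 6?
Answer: 3112 + 2*√3002 ≈ 3221.6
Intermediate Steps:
E(y, v) = 11
I(s) = 2*√(s + 2*s*(-2 + s)) (I(s) = 2*√((s - 2)*(s + s) + s) = 2*√((-2 + s)*(2*s) + s) = 2*√(2*s*(-2 + s) + s) = 2*√(s + 2*s*(-2 + s)))
(I(-38) + 3101) + E(-15, m(-3*5 + 2, -2)) = (2*√(-38*(-3 + 2*(-38))) + 3101) + 11 = (2*√(-38*(-3 - 76)) + 3101) + 11 = (2*√(-38*(-79)) + 3101) + 11 = (2*√3002 + 3101) + 11 = (3101 + 2*√3002) + 11 = 3112 + 2*√3002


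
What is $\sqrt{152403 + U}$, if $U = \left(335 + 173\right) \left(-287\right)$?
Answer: $\sqrt{6607} \approx 81.283$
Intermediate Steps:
$U = -145796$ ($U = 508 \left(-287\right) = -145796$)
$\sqrt{152403 + U} = \sqrt{152403 - 145796} = \sqrt{6607}$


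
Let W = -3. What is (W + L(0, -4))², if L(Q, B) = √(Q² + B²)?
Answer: 1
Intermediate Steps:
L(Q, B) = √(B² + Q²)
(W + L(0, -4))² = (-3 + √((-4)² + 0²))² = (-3 + √(16 + 0))² = (-3 + √16)² = (-3 + 4)² = 1² = 1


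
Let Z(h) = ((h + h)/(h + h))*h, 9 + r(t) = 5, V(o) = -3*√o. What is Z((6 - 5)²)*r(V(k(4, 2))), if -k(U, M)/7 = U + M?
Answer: -4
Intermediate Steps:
k(U, M) = -7*M - 7*U (k(U, M) = -7*(U + M) = -7*(M + U) = -7*M - 7*U)
r(t) = -4 (r(t) = -9 + 5 = -4)
Z(h) = h (Z(h) = ((2*h)/((2*h)))*h = ((2*h)*(1/(2*h)))*h = 1*h = h)
Z((6 - 5)²)*r(V(k(4, 2))) = (6 - 5)²*(-4) = 1²*(-4) = 1*(-4) = -4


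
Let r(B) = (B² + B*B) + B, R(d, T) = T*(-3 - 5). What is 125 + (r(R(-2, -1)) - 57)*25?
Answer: 2100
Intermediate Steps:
R(d, T) = -8*T (R(d, T) = T*(-8) = -8*T)
r(B) = B + 2*B² (r(B) = (B² + B²) + B = 2*B² + B = B + 2*B²)
125 + (r(R(-2, -1)) - 57)*25 = 125 + ((-8*(-1))*(1 + 2*(-8*(-1))) - 57)*25 = 125 + (8*(1 + 2*8) - 57)*25 = 125 + (8*(1 + 16) - 57)*25 = 125 + (8*17 - 57)*25 = 125 + (136 - 57)*25 = 125 + 79*25 = 125 + 1975 = 2100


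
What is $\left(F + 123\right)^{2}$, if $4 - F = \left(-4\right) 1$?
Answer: $17161$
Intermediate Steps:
$F = 8$ ($F = 4 - \left(-4\right) 1 = 4 - -4 = 4 + 4 = 8$)
$\left(F + 123\right)^{2} = \left(8 + 123\right)^{2} = 131^{2} = 17161$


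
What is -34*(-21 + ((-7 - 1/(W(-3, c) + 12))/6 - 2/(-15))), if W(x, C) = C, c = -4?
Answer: 89981/120 ≈ 749.84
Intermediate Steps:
-34*(-21 + ((-7 - 1/(W(-3, c) + 12))/6 - 2/(-15))) = -34*(-21 + ((-7 - 1/(-4 + 12))/6 - 2/(-15))) = -34*(-21 + ((-7 - 1/8)*(⅙) - 2*(-1/15))) = -34*(-21 + ((-7 - 1*⅛)*(⅙) + 2/15)) = -34*(-21 + ((-7 - ⅛)*(⅙) + 2/15)) = -34*(-21 + (-57/8*⅙ + 2/15)) = -34*(-21 + (-19/16 + 2/15)) = -34*(-21 - 253/240) = -34*(-5293/240) = 89981/120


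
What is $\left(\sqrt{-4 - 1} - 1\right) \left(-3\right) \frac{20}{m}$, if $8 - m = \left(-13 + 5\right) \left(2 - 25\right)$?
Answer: $- \frac{15}{44} + \frac{15 i \sqrt{5}}{44} \approx -0.34091 + 0.7623 i$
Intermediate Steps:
$m = -176$ ($m = 8 - \left(-13 + 5\right) \left(2 - 25\right) = 8 - \left(-8\right) \left(-23\right) = 8 - 184 = -176$)
$\left(\sqrt{-4 - 1} - 1\right) \left(-3\right) \frac{20}{m} = \left(\sqrt{-4 - 1} - 1\right) \left(-3\right) \frac{20}{-176} = \left(\sqrt{-5} - 1\right) \left(-3\right) 20 \left(- \frac{1}{176}\right) = \left(i \sqrt{5} - 1\right) \left(-3\right) \left(- \frac{5}{44}\right) = \left(-1 + i \sqrt{5}\right) \left(-3\right) \left(- \frac{5}{44}\right) = \left(3 - 3 i \sqrt{5}\right) \left(- \frac{5}{44}\right) = - \frac{15}{44} + \frac{15 i \sqrt{5}}{44}$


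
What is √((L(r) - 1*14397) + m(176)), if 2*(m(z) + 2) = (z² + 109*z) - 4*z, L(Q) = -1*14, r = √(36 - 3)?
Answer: √10315 ≈ 101.56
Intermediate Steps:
r = √33 ≈ 5.7446
L(Q) = -14
m(z) = -2 + z²/2 + 105*z/2 (m(z) = -2 + ((z² + 109*z) - 4*z)/2 = -2 + (z² + 105*z)/2 = -2 + (z²/2 + 105*z/2) = -2 + z²/2 + 105*z/2)
√((L(r) - 1*14397) + m(176)) = √((-14 - 1*14397) + (-2 + (½)*176² + (105/2)*176)) = √((-14 - 14397) + (-2 + (½)*30976 + 9240)) = √(-14411 + (-2 + 15488 + 9240)) = √(-14411 + 24726) = √10315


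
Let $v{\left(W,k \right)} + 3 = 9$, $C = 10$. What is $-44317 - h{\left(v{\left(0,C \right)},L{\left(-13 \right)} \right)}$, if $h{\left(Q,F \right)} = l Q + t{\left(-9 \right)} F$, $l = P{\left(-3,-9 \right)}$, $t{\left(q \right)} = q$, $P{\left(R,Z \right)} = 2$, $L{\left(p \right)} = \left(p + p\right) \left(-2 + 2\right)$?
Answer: $-44329$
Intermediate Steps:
$L{\left(p \right)} = 0$ ($L{\left(p \right)} = 2 p 0 = 0$)
$v{\left(W,k \right)} = 6$ ($v{\left(W,k \right)} = -3 + 9 = 6$)
$l = 2$
$h{\left(Q,F \right)} = - 9 F + 2 Q$ ($h{\left(Q,F \right)} = 2 Q - 9 F = - 9 F + 2 Q$)
$-44317 - h{\left(v{\left(0,C \right)},L{\left(-13 \right)} \right)} = -44317 - \left(\left(-9\right) 0 + 2 \cdot 6\right) = -44317 - \left(0 + 12\right) = -44317 - 12 = -44329$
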